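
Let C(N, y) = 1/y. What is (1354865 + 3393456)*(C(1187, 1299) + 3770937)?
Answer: 23259399536211644/1299 ≈ 1.7906e+13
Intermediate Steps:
(1354865 + 3393456)*(C(1187, 1299) + 3770937) = (1354865 + 3393456)*(1/1299 + 3770937) = 4748321*(1/1299 + 3770937) = 4748321*(4898447164/1299) = 23259399536211644/1299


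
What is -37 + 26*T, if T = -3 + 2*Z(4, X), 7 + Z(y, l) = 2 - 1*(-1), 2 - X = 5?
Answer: -323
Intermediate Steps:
X = -3 (X = 2 - 1*5 = 2 - 5 = -3)
Z(y, l) = -4 (Z(y, l) = -7 + (2 - 1*(-1)) = -7 + (2 + 1) = -7 + 3 = -4)
T = -11 (T = -3 + 2*(-4) = -3 - 8 = -11)
-37 + 26*T = -37 + 26*(-11) = -37 - 286 = -323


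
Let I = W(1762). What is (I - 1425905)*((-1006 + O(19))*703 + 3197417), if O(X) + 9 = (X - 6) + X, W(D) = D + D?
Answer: -3565010222208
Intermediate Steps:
W(D) = 2*D
I = 3524 (I = 2*1762 = 3524)
O(X) = -15 + 2*X (O(X) = -9 + ((X - 6) + X) = -9 + ((-6 + X) + X) = -9 + (-6 + 2*X) = -15 + 2*X)
(I - 1425905)*((-1006 + O(19))*703 + 3197417) = (3524 - 1425905)*((-1006 + (-15 + 2*19))*703 + 3197417) = -1422381*((-1006 + (-15 + 38))*703 + 3197417) = -1422381*((-1006 + 23)*703 + 3197417) = -1422381*(-983*703 + 3197417) = -1422381*(-691049 + 3197417) = -1422381*2506368 = -3565010222208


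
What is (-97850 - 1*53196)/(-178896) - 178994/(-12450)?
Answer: 2825152777/185604600 ≈ 15.221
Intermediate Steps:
(-97850 - 1*53196)/(-178896) - 178994/(-12450) = (-97850 - 53196)*(-1/178896) - 178994*(-1/12450) = -151046*(-1/178896) + 89497/6225 = 75523/89448 + 89497/6225 = 2825152777/185604600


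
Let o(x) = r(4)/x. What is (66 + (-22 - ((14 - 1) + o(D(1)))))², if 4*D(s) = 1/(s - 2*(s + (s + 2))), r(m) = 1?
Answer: 3481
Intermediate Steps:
D(s) = 1/(4*(-4 - 3*s)) (D(s) = 1/(4*(s - 2*(s + (s + 2)))) = 1/(4*(s - 2*(s + (2 + s)))) = 1/(4*(s - 2*(2 + 2*s))) = 1/(4*(s + (-4 - 4*s))) = 1/(4*(-4 - 3*s)))
o(x) = 1/x
(66 + (-22 - ((14 - 1) + o(D(1)))))² = (66 + (-22 - ((14 - 1) + 1/(-1/(16 + 12*1)))))² = (66 + (-22 - (13 + 1/(-1/(16 + 12)))))² = (66 + (-22 - (13 + 1/(-1/28))))² = (66 + (-22 - (13 - 28)))² = (66 + (-22 - 1*(-15)))² = (66 + (-22 + 15))² = (66 - 7)² = 59² = 3481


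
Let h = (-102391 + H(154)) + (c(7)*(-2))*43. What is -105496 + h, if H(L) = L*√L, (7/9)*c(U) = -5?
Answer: -1451339/7 + 154*√154 ≈ -2.0542e+5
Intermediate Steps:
c(U) = -45/7 (c(U) = (9/7)*(-5) = -45/7)
H(L) = L^(3/2)
h = -712867/7 + 154*√154 (h = (-102391 + 154^(3/2)) - 45/7*(-2)*43 = (-102391 + 154*√154) + (90/7)*43 = (-102391 + 154*√154) + 3870/7 = -712867/7 + 154*√154 ≈ -99927.)
-105496 + h = -105496 + (-712867/7 + 154*√154) = -1451339/7 + 154*√154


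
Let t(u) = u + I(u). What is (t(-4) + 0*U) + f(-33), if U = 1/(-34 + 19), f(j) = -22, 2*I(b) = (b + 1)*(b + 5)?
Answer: -55/2 ≈ -27.500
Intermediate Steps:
I(b) = (1 + b)*(5 + b)/2 (I(b) = ((b + 1)*(b + 5))/2 = ((1 + b)*(5 + b))/2 = (1 + b)*(5 + b)/2)
t(u) = 5/2 + u²/2 + 4*u (t(u) = u + (5/2 + u²/2 + 3*u) = 5/2 + u²/2 + 4*u)
U = -1/15 (U = 1/(-15) = -1/15 ≈ -0.066667)
(t(-4) + 0*U) + f(-33) = ((5/2 + (½)*(-4)² + 4*(-4)) + 0*(-1/15)) - 22 = ((5/2 + (½)*16 - 16) + 0) - 22 = ((5/2 + 8 - 16) + 0) - 22 = (-11/2 + 0) - 22 = -11/2 - 22 = -55/2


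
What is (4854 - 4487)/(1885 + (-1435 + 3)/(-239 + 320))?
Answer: 29727/151253 ≈ 0.19654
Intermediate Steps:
(4854 - 4487)/(1885 + (-1435 + 3)/(-239 + 320)) = 367/(1885 - 1432/81) = 367/(151253/81) = 367*(81/151253) = 29727/151253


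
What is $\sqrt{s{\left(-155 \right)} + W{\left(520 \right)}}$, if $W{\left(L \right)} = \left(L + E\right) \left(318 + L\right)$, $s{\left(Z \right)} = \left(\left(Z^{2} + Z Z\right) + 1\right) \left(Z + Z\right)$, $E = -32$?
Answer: $i \sqrt{14486866} \approx 3806.2 i$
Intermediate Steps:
$s{\left(Z \right)} = 2 Z \left(1 + 2 Z^{2}\right)$ ($s{\left(Z \right)} = \left(\left(Z^{2} + Z^{2}\right) + 1\right) 2 Z = \left(2 Z^{2} + 1\right) 2 Z = \left(1 + 2 Z^{2}\right) 2 Z = 2 Z \left(1 + 2 Z^{2}\right)$)
$W{\left(L \right)} = \left(-32 + L\right) \left(318 + L\right)$ ($W{\left(L \right)} = \left(L - 32\right) \left(318 + L\right) = \left(-32 + L\right) \left(318 + L\right)$)
$\sqrt{s{\left(-155 \right)} + W{\left(520 \right)}} = \sqrt{\left(2 \left(-155\right) + 4 \left(-155\right)^{3}\right) + \left(-10176 + 520^{2} + 286 \cdot 520\right)} = \sqrt{\left(-310 + 4 \left(-3723875\right)\right) + \left(-10176 + 270400 + 148720\right)} = \sqrt{\left(-310 - 14895500\right) + 408944} = \sqrt{-14895810 + 408944} = \sqrt{-14486866} = i \sqrt{14486866}$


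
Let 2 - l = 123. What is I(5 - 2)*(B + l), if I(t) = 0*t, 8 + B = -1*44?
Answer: 0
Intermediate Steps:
B = -52 (B = -8 - 1*44 = -8 - 44 = -52)
l = -121 (l = 2 - 1*123 = 2 - 123 = -121)
I(t) = 0
I(5 - 2)*(B + l) = 0*(-52 - 121) = 0*(-173) = 0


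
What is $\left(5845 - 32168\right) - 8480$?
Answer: $-34803$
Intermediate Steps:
$\left(5845 - 32168\right) - 8480 = -26323 - 8480 = -34803$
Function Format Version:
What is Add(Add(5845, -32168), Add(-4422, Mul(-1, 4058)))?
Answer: -34803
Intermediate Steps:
Add(Add(5845, -32168), Add(-4422, Mul(-1, 4058))) = Add(-26323, Add(-4422, -4058)) = Add(-26323, -8480) = -34803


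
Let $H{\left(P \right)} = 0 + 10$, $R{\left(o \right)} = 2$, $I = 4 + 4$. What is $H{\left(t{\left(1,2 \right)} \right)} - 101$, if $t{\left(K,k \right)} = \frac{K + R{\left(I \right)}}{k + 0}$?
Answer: $-91$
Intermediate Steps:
$I = 8$
$t{\left(K,k \right)} = \frac{2 + K}{k}$ ($t{\left(K,k \right)} = \frac{K + 2}{k + 0} = \frac{2 + K}{k}$)
$H{\left(P \right)} = 10$
$H{\left(t{\left(1,2 \right)} \right)} - 101 = 10 - 101 = -91$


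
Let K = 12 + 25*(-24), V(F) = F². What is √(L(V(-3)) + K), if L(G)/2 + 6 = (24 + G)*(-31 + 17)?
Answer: 2*I*√381 ≈ 39.038*I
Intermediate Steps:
K = -588 (K = 12 - 600 = -588)
L(G) = -684 - 28*G (L(G) = -12 + 2*((24 + G)*(-31 + 17)) = -12 + 2*((24 + G)*(-14)) = -12 + 2*(-336 - 14*G) = -12 + (-672 - 28*G) = -684 - 28*G)
√(L(V(-3)) + K) = √((-684 - 28*(-3)²) - 588) = √((-684 - 28*9) - 588) = √((-684 - 252) - 588) = √(-936 - 588) = √(-1524) = 2*I*√381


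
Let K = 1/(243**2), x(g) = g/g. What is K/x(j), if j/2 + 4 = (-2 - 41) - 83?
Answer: 1/59049 ≈ 1.6935e-5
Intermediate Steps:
j = -260 (j = -8 + 2*((-2 - 41) - 83) = -8 + 2*(-43 - 83) = -8 + 2*(-126) = -8 - 252 = -260)
x(g) = 1
K = 1/59049 ≈ 1.6935e-5
K/x(j) = (1/59049)/1 = (1/59049)*1 = 1/59049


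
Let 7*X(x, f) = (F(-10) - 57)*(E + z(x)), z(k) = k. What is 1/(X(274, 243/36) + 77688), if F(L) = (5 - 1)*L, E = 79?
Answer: 7/509575 ≈ 1.3737e-5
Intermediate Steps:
F(L) = 4*L
X(x, f) = -7663/7 - 97*x/7 (X(x, f) = ((4*(-10) - 57)*(79 + x))/7 = ((-40 - 57)*(79 + x))/7 = (-97*(79 + x))/7 = (-7663 - 97*x)/7 = -7663/7 - 97*x/7)
1/(X(274, 243/36) + 77688) = 1/((-7663/7 - 97/7*274) + 77688) = 1/((-7663/7 - 26578/7) + 77688) = 1/(-34241/7 + 77688) = 1/(509575/7) = 7/509575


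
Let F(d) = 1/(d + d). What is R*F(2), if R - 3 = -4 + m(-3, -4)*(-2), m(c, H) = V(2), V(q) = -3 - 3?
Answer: 11/4 ≈ 2.7500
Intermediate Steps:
V(q) = -6
m(c, H) = -6
F(d) = 1/(2*d)
R = 11 (R = 3 + (-4 - 6*(-2)) = 3 + (-4 + 12) = 3 + 8 = 11)
R*F(2) = 11*((1/2)/2) = 11*((1/2)*(1/2)) = 11*(1/4) = 11/4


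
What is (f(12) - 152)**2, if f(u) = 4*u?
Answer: 10816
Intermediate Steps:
(f(12) - 152)**2 = (4*12 - 152)**2 = (48 - 152)**2 = (-104)**2 = 10816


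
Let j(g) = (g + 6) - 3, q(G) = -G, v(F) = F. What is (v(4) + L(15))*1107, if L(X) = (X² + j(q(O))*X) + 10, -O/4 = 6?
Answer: 712908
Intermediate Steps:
O = -24 (O = -4*6 = -24)
j(g) = 3 + g (j(g) = (6 + g) - 3 = 3 + g)
L(X) = 10 + X² + 27*X (L(X) = (X² + (3 - 1*(-24))*X) + 10 = (X² + (3 + 24)*X) + 10 = (X² + 27*X) + 10 = 10 + X² + 27*X)
(v(4) + L(15))*1107 = (4 + (10 + 15² + 27*15))*1107 = (4 + (10 + 225 + 405))*1107 = (4 + 640)*1107 = 644*1107 = 712908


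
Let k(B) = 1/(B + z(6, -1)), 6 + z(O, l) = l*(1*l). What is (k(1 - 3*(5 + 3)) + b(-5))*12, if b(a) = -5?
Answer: -423/7 ≈ -60.429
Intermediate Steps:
z(O, l) = -6 + l² (z(O, l) = -6 + l*(1*l) = -6 + l*l = -6 + l²)
k(B) = 1/(-5 + B) (k(B) = 1/(B + (-6 + (-1)²)) = 1/(B + (-6 + 1)) = 1/(B - 5) = 1/(-5 + B))
(k(1 - 3*(5 + 3)) + b(-5))*12 = (1/(-5 + (1 - 3*(5 + 3))) - 5)*12 = (1/(-5 + (1 - 3*8)) - 5)*12 = (1/(-5 + (1 - 24)) - 5)*12 = (1/(-5 - 23) - 5)*12 = (1/(-28) - 5)*12 = (-1/28 - 5)*12 = -141/28*12 = -423/7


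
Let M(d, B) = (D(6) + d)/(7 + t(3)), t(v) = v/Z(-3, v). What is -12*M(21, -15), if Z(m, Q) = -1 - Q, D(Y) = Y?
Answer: -1296/25 ≈ -51.840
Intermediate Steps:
t(v) = v/(-1 - v)
M(d, B) = 24/25 + 4*d/25 (M(d, B) = (6 + d)/(7 - 1*3/(1 + 3)) = (6 + d)/(7 - 1*3/4) = (6 + d)/(7 - 1*3*1/4) = (6 + d)/(7 - 3/4) = (6 + d)/(25/4) = (6 + d)*(4/25) = 24/25 + 4*d/25)
-12*M(21, -15) = -12*(24/25 + (4/25)*21) = -12*(24/25 + 84/25) = -12*108/25 = -1296/25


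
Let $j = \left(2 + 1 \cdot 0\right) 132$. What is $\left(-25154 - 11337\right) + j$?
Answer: $-36227$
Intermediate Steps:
$j = 264$ ($j = \left(2 + 0\right) 132 = 2 \cdot 132 = 264$)
$\left(-25154 - 11337\right) + j = \left(-25154 - 11337\right) + 264 = -36491 + 264 = -36227$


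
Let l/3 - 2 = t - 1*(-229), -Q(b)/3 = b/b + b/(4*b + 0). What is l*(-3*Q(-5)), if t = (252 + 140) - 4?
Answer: 83565/4 ≈ 20891.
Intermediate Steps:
t = 388 (t = 392 - 4 = 388)
Q(b) = -15/4 (Q(b) = -3*(b/b + b/(4*b + 0)) = -3*(1 + b/((4*b))) = -3*(1 + b*(1/(4*b))) = -3*(1 + 1/4) = -3*5/4 = -15/4)
l = 1857 (l = 6 + 3*(388 - 1*(-229)) = 6 + 3*(388 + 229) = 6 + 3*617 = 6 + 1851 = 1857)
l*(-3*Q(-5)) = 1857*(-3*(-15/4)) = 1857*(45/4) = 83565/4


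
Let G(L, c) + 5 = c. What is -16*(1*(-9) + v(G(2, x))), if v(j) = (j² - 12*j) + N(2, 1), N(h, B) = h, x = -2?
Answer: -2016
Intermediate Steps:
G(L, c) = -5 + c
v(j) = 2 + j² - 12*j (v(j) = (j² - 12*j) + 2 = 2 + j² - 12*j)
-16*(1*(-9) + v(G(2, x))) = -16*(1*(-9) + (2 + (-5 - 2)² - 12*(-5 - 2))) = -16*(-9 + (2 + (-7)² - 12*(-7))) = -16*(-9 + (2 + 49 + 84)) = -16*(-9 + 135) = -16*126 = -2016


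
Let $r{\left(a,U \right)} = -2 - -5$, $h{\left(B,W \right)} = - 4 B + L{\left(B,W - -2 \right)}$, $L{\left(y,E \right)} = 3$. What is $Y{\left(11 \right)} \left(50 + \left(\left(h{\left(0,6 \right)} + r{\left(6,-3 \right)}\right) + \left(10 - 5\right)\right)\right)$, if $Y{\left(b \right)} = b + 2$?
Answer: $793$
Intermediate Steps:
$h{\left(B,W \right)} = 3 - 4 B$ ($h{\left(B,W \right)} = - 4 B + 3 = 3 - 4 B$)
$r{\left(a,U \right)} = 3$ ($r{\left(a,U \right)} = -2 + 5 = 3$)
$Y{\left(b \right)} = 2 + b$
$Y{\left(11 \right)} \left(50 + \left(\left(h{\left(0,6 \right)} + r{\left(6,-3 \right)}\right) + \left(10 - 5\right)\right)\right) = \left(2 + 11\right) \left(50 + \left(\left(\left(3 - 0\right) + 3\right) + \left(10 - 5\right)\right)\right) = 13 \left(50 + \left(\left(\left(3 + 0\right) + 3\right) + \left(10 - 5\right)\right)\right) = 13 \left(50 + \left(\left(3 + 3\right) + 5\right)\right) = 13 \left(50 + \left(6 + 5\right)\right) = 13 \left(50 + 11\right) = 13 \cdot 61 = 793$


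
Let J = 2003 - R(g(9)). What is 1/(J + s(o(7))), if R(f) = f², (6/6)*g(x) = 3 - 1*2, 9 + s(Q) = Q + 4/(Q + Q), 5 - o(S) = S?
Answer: 1/1990 ≈ 0.00050251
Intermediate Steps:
o(S) = 5 - S
s(Q) = -9 + Q + 2/Q (s(Q) = -9 + (Q + 4/(Q + Q)) = -9 + (Q + 4/(2*Q)) = -9 + (Q + (1/(2*Q))*4) = -9 + (Q + 2/Q) = -9 + Q + 2/Q)
g(x) = 1 (g(x) = 3 - 1*2 = 3 - 2 = 1)
J = 2002 (J = 2003 - 1*1² = 2003 - 1*1 = 2003 - 1 = 2002)
1/(J + s(o(7))) = 1/(2002 + (-9 + (5 - 1*7) + 2/(5 - 1*7))) = 1/(2002 + (-9 + (5 - 7) + 2/(5 - 7))) = 1/(2002 + (-9 - 2 + 2/(-2))) = 1/(2002 + (-9 - 2 + 2*(-½))) = 1/(2002 + (-9 - 2 - 1)) = 1/(2002 - 12) = 1/1990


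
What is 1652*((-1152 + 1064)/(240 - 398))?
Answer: 72688/79 ≈ 920.10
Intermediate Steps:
1652*((-1152 + 1064)/(240 - 398)) = 1652*(-88/(-158)) = 1652*(-88*(-1/158)) = 1652*(44/79) = 72688/79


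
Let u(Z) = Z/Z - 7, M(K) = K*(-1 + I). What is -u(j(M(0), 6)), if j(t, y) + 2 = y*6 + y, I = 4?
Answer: 6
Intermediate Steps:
M(K) = 3*K (M(K) = K*(-1 + 4) = K*3 = 3*K)
j(t, y) = -2 + 7*y (j(t, y) = -2 + (y*6 + y) = -2 + (6*y + y) = -2 + 7*y)
u(Z) = -6 (u(Z) = 1 - 7 = -6)
-u(j(M(0), 6)) = -1*(-6) = 6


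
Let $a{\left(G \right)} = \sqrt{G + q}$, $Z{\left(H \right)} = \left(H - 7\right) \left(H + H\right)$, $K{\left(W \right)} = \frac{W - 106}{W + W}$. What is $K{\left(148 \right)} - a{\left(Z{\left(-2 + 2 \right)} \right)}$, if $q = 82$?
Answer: $\frac{21}{148} - \sqrt{82} \approx -8.9135$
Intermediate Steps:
$K{\left(W \right)} = \frac{-106 + W}{2 W}$
$Z{\left(H \right)} = 2 H \left(-7 + H\right)$ ($Z{\left(H \right)} = \left(-7 + H\right) 2 H = 2 H \left(-7 + H\right)$)
$a{\left(G \right)} = \sqrt{82 + G}$ ($a{\left(G \right)} = \sqrt{G + 82} = \sqrt{82 + G}$)
$K{\left(148 \right)} - a{\left(Z{\left(-2 + 2 \right)} \right)} = \frac{-106 + 148}{2 \cdot 148} - \sqrt{82 + 2 \left(-2 + 2\right) \left(-7 + \left(-2 + 2\right)\right)} = \frac{1}{2} \cdot \frac{1}{148} \cdot 42 - \sqrt{82 + 2 \cdot 0 \left(-7 + 0\right)} = \frac{21}{148} - \sqrt{82 + 2 \cdot 0 \left(-7\right)} = \frac{21}{148} - \sqrt{82 + 0} = \frac{21}{148} - \sqrt{82}$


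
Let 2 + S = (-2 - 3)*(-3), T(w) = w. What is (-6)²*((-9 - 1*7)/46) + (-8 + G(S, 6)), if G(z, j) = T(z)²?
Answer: 3415/23 ≈ 148.48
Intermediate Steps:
S = 13 (S = -2 + (-2 - 3)*(-3) = -2 - 5*(-3) = -2 + 15 = 13)
G(z, j) = z²
(-6)²*((-9 - 1*7)/46) + (-8 + G(S, 6)) = (-6)²*((-9 - 1*7)/46) + (-8 + 13²) = 36*((-9 - 7)*(1/46)) + (-8 + 169) = 36*(-16*1/46) + 161 = 36*(-8/23) + 161 = -288/23 + 161 = 3415/23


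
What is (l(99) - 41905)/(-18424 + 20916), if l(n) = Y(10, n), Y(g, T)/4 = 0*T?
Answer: -41905/2492 ≈ -16.816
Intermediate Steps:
Y(g, T) = 0 (Y(g, T) = 4*(0*T) = 4*0 = 0)
l(n) = 0
(l(99) - 41905)/(-18424 + 20916) = (0 - 41905)/(-18424 + 20916) = -41905/2492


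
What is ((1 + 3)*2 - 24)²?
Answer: 256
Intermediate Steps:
((1 + 3)*2 - 24)² = (4*2 - 24)² = (8 - 24)² = (-16)² = 256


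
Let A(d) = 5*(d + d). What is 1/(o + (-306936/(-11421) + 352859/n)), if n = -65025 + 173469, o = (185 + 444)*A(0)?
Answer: 15290604/460683583 ≈ 0.033191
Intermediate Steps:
A(d) = 10*d (A(d) = 5*(2*d) = 10*d)
o = 0 (o = (185 + 444)*(10*0) = 629*0 = 0)
n = 108444
1/(o + (-306936/(-11421) + 352859/n)) = 1/(0 + (-306936/(-11421) + 352859/108444)) = 1/(0 + (-306936*(-1/11421) + 352859*(1/108444))) = 1/(0 + (11368/423 + 352859/108444)) = 1/(0 + 460683583/15290604) = 1/(460683583/15290604) = 15290604/460683583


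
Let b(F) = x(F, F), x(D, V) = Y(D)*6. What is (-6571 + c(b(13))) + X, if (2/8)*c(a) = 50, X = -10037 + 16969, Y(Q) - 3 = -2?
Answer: 561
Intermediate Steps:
Y(Q) = 1 (Y(Q) = 3 - 2 = 1)
X = 6932
x(D, V) = 6 (x(D, V) = 1*6 = 6)
b(F) = 6
c(a) = 200 (c(a) = 4*50 = 200)
(-6571 + c(b(13))) + X = (-6571 + 200) + 6932 = -6371 + 6932 = 561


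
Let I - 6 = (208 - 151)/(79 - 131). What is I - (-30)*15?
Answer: 23655/52 ≈ 454.90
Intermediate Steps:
I = 255/52 (I = 6 + (208 - 151)/(79 - 131) = 6 + 57/(-52) = 6 + 57*(-1/52) = 6 - 57/52 = 255/52 ≈ 4.9038)
I - (-30)*15 = 255/52 - (-30)*15 = 255/52 - 1*(-450) = 255/52 + 450 = 23655/52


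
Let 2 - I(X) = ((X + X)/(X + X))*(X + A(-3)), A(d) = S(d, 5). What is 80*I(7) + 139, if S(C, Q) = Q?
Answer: -661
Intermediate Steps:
A(d) = 5
I(X) = -3 - X (I(X) = 2 - (X + X)/(X + X)*(X + 5) = 2 - (2*X)/((2*X))*(5 + X) = 2 - (2*X)*(1/(2*X))*(5 + X) = 2 - (5 + X) = 2 + (-5 - X) = -3 - X)
80*I(7) + 139 = 80*(-3 - 1*7) + 139 = 80*(-3 - 7) + 139 = 80*(-10) + 139 = -800 + 139 = -661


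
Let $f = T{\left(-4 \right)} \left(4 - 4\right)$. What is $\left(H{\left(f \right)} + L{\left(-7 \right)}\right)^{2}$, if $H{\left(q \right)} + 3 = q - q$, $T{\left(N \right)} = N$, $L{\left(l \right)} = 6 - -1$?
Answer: $16$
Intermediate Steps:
$L{\left(l \right)} = 7$ ($L{\left(l \right)} = 6 + 1 = 7$)
$f = 0$ ($f = - 4 \left(4 - 4\right) = \left(-4\right) 0 = 0$)
$H{\left(q \right)} = -3$ ($H{\left(q \right)} = -3 + \left(q - q\right) = -3 + 0 = -3$)
$\left(H{\left(f \right)} + L{\left(-7 \right)}\right)^{2} = \left(-3 + 7\right)^{2} = 4^{2} = 16$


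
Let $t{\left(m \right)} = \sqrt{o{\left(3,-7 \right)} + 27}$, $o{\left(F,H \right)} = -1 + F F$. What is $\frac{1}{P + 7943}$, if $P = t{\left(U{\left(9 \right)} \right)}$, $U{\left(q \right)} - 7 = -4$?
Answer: $\frac{7943}{63091214} - \frac{\sqrt{35}}{63091214} \approx 0.0001258$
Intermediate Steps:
$U{\left(q \right)} = 3$ ($U{\left(q \right)} = 7 - 4 = 3$)
$o{\left(F,H \right)} = -1 + F^{2}$
$t{\left(m \right)} = \sqrt{35}$ ($t{\left(m \right)} = \sqrt{\left(-1 + 3^{2}\right) + 27} = \sqrt{\left(-1 + 9\right) + 27} = \sqrt{8 + 27} = \sqrt{35}$)
$P = \sqrt{35} \approx 5.9161$
$\frac{1}{P + 7943} = \frac{1}{\sqrt{35} + 7943} = \frac{1}{7943 + \sqrt{35}}$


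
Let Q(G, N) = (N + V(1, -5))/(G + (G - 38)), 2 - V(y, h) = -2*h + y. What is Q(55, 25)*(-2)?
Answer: -4/9 ≈ -0.44444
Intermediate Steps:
V(y, h) = 2 - y + 2*h (V(y, h) = 2 - (-2*h + y) = 2 - (y - 2*h) = 2 + (-y + 2*h) = 2 - y + 2*h)
Q(G, N) = (-9 + N)/(-38 + 2*G) (Q(G, N) = (N + (2 - 1*1 + 2*(-5)))/(G + (G - 38)) = (N + (2 - 1 - 10))/(G + (-38 + G)) = (N - 9)/(-38 + 2*G) = (-9 + N)/(-38 + 2*G))
Q(55, 25)*(-2) = ((-9 + 25)/(2*(-19 + 55)))*(-2) = ((½)*16/36)*(-2) = ((½)*(1/36)*16)*(-2) = (2/9)*(-2) = -4/9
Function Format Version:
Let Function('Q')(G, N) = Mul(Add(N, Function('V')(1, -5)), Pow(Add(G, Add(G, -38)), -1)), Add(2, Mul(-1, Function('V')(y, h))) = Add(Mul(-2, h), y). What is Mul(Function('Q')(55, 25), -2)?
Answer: Rational(-4, 9) ≈ -0.44444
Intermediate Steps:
Function('V')(y, h) = Add(2, Mul(-1, y), Mul(2, h)) (Function('V')(y, h) = Add(2, Mul(-1, Add(Mul(-2, h), y))) = Add(2, Mul(-1, Add(y, Mul(-2, h)))) = Add(2, Add(Mul(-1, y), Mul(2, h))) = Add(2, Mul(-1, y), Mul(2, h)))
Function('Q')(G, N) = Mul(Pow(Add(-38, Mul(2, G)), -1), Add(-9, N)) (Function('Q')(G, N) = Mul(Add(N, Add(2, Mul(-1, 1), Mul(2, -5))), Pow(Add(G, Add(G, -38)), -1)) = Mul(Add(N, Add(2, -1, -10)), Pow(Add(G, Add(-38, G)), -1)) = Mul(Add(N, -9), Pow(Add(-38, Mul(2, G)), -1)) = Mul(Add(-9, N), Pow(Add(-38, Mul(2, G)), -1)) = Mul(Pow(Add(-38, Mul(2, G)), -1), Add(-9, N)))
Mul(Function('Q')(55, 25), -2) = Mul(Mul(Rational(1, 2), Pow(Add(-19, 55), -1), Add(-9, 25)), -2) = Mul(Mul(Rational(1, 2), Pow(36, -1), 16), -2) = Mul(Mul(Rational(1, 2), Rational(1, 36), 16), -2) = Mul(Rational(2, 9), -2) = Rational(-4, 9)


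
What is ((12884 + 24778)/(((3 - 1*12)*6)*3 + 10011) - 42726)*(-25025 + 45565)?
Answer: -2880876808160/3283 ≈ -8.7751e+8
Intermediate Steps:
((12884 + 24778)/(((3 - 1*12)*6)*3 + 10011) - 42726)*(-25025 + 45565) = (37662/(((3 - 12)*6)*3 + 10011) - 42726)*20540 = (37662/(-9*6*3 + 10011) - 42726)*20540 = (37662/(-54*3 + 10011) - 42726)*20540 = (37662/(-162 + 10011) - 42726)*20540 = (37662/9849 - 42726)*20540 = (37662*(1/9849) - 42726)*20540 = (12554/3283 - 42726)*20540 = -140256904/3283*20540 = -2880876808160/3283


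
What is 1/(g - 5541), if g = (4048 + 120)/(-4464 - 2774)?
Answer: -3619/20054963 ≈ -0.00018045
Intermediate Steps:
g = -2084/3619 (g = 4168/(-7238) = 4168*(-1/7238) = -2084/3619 ≈ -0.57585)
1/(g - 5541) = 1/(-2084/3619 - 5541) = 1/(-20054963/3619) = -3619/20054963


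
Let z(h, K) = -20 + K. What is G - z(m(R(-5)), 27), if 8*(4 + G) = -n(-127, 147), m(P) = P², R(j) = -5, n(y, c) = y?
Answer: 39/8 ≈ 4.8750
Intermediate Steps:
G = 95/8 (G = -4 + (-1*(-127))/8 = -4 + (⅛)*127 = -4 + 127/8 = 95/8 ≈ 11.875)
G - z(m(R(-5)), 27) = 95/8 - (-20 + 27) = 95/8 - 1*7 = 95/8 - 7 = 39/8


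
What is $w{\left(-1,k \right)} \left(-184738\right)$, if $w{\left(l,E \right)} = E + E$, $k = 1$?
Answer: $-369476$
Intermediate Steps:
$w{\left(l,E \right)} = 2 E$
$w{\left(-1,k \right)} \left(-184738\right) = 2 \cdot 1 \left(-184738\right) = 2 \left(-184738\right) = -369476$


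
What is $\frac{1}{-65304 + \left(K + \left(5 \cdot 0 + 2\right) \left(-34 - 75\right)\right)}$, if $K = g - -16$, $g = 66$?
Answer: $- \frac{1}{65440} \approx -1.5281 \cdot 10^{-5}$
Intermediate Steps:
$K = 82$ ($K = 66 - -16 = 66 + 16 = 82$)
$\frac{1}{-65304 + \left(K + \left(5 \cdot 0 + 2\right) \left(-34 - 75\right)\right)} = \frac{1}{-65304 + \left(82 + \left(5 \cdot 0 + 2\right) \left(-34 - 75\right)\right)} = \frac{1}{-65304 + \left(82 + \left(0 + 2\right) \left(-109\right)\right)} = \frac{1}{-65304 + \left(82 + 2 \left(-109\right)\right)} = \frac{1}{-65304 + \left(82 - 218\right)} = \frac{1}{-65304 - 136} = \frac{1}{-65440} = - \frac{1}{65440}$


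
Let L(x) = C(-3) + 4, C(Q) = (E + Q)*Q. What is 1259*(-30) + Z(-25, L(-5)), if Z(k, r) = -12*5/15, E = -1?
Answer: -37774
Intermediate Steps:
C(Q) = Q*(-1 + Q) (C(Q) = (-1 + Q)*Q = Q*(-1 + Q))
L(x) = 16 (L(x) = -3*(-1 - 3) + 4 = -3*(-4) + 4 = 12 + 4 = 16)
Z(k, r) = -4 (Z(k, r) = -60*1/15 = -4)
1259*(-30) + Z(-25, L(-5)) = 1259*(-30) - 4 = -37770 - 4 = -37774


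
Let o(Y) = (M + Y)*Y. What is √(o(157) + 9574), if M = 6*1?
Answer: √35165 ≈ 187.52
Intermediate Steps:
M = 6
o(Y) = Y*(6 + Y) (o(Y) = (6 + Y)*Y = Y*(6 + Y))
√(o(157) + 9574) = √(157*(6 + 157) + 9574) = √(157*163 + 9574) = √(25591 + 9574) = √35165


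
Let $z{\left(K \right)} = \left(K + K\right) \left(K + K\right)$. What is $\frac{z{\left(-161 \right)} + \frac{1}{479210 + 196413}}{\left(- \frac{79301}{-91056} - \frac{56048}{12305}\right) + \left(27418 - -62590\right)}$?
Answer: $\frac{78488558928102662640}{68133068367507858611} \approx 1.152$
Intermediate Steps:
$z{\left(K \right)} = 4 K^{2}$ ($z{\left(K \right)} = 2 K 2 K = 4 K^{2}$)
$\frac{z{\left(-161 \right)} + \frac{1}{479210 + 196413}}{\left(- \frac{79301}{-91056} - \frac{56048}{12305}\right) + \left(27418 - -62590\right)} = \frac{4 \left(-161\right)^{2} + \frac{1}{479210 + 196413}}{\left(- \frac{79301}{-91056} - \frac{56048}{12305}\right) + \left(27418 - -62590\right)} = \frac{4 \cdot 25921 + \frac{1}{675623}}{\left(\left(-79301\right) \left(- \frac{1}{91056}\right) - \frac{56048}{12305}\right) + \left(27418 + 62590\right)} = \frac{103684 + \frac{1}{675623}}{\left(\frac{79301}{91056} - \frac{56048}{12305}\right) + 90008} = \frac{70051295133}{675623 \left(- \frac{4127707883}{1120444080} + 90008\right)} = \frac{70051295133}{675623 \cdot \frac{100844803044757}{1120444080}} = \frac{70051295133}{675623} \cdot \frac{1120444080}{100844803044757} = \frac{78488558928102662640}{68133068367507858611}$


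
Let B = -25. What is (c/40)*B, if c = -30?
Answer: 75/4 ≈ 18.750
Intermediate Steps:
(c/40)*B = -30/40*(-25) = -30*1/40*(-25) = -¾*(-25) = 75/4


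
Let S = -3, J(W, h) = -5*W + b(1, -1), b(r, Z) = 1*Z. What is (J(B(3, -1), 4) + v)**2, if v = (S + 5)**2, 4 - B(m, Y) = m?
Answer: 4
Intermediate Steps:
B(m, Y) = 4 - m
b(r, Z) = Z
J(W, h) = -1 - 5*W (J(W, h) = -5*W - 1 = -1 - 5*W)
v = 4 (v = (-3 + 5)**2 = 2**2 = 4)
(J(B(3, -1), 4) + v)**2 = ((-1 - 5*(4 - 1*3)) + 4)**2 = ((-1 - 5*(4 - 3)) + 4)**2 = ((-1 - 5*1) + 4)**2 = ((-1 - 5) + 4)**2 = (-6 + 4)**2 = (-2)**2 = 4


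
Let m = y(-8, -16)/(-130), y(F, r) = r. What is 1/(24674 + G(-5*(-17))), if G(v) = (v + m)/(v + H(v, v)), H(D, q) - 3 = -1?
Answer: 5655/139537003 ≈ 4.0527e-5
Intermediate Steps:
H(D, q) = 2 (H(D, q) = 3 - 1 = 2)
m = 8/65 (m = -16/(-130) = -16*(-1/130) = 8/65 ≈ 0.12308)
G(v) = (8/65 + v)/(2 + v) (G(v) = (v + 8/65)/(v + 2) = (8/65 + v)/(2 + v))
1/(24674 + G(-5*(-17))) = 1/(24674 + (8/65 - 5*(-17))/(2 - 5*(-17))) = 1/(24674 + (8/65 + 85)/(2 + 85)) = 1/(24674 + (5533/65)/87) = 1/(24674 + (1/87)*(5533/65)) = 1/(24674 + 5533/5655) = 1/(139537003/5655) = 5655/139537003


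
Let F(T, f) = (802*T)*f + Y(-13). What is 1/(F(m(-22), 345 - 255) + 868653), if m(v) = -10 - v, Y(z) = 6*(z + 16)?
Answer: 1/1734831 ≈ 5.7643e-7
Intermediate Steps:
Y(z) = 96 + 6*z (Y(z) = 6*(16 + z) = 96 + 6*z)
F(T, f) = 18 + 802*T*f (F(T, f) = (802*T)*f + (96 + 6*(-13)) = 802*T*f + (96 - 78) = 802*T*f + 18 = 18 + 802*T*f)
1/(F(m(-22), 345 - 255) + 868653) = 1/((18 + 802*(-10 - 1*(-22))*(345 - 255)) + 868653) = 1/((18 + 802*(-10 + 22)*90) + 868653) = 1/((18 + 802*12*90) + 868653) = 1/((18 + 866160) + 868653) = 1/(866178 + 868653) = 1/1734831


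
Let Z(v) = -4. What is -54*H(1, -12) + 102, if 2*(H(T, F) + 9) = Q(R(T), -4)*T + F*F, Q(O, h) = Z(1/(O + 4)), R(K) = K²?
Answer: -3192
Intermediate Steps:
Q(O, h) = -4
H(T, F) = -9 + F²/2 - 2*T (H(T, F) = -9 + (-4*T + F*F)/2 = -9 + (-4*T + F²)/2 = -9 + (F² - 4*T)/2 = -9 + (F²/2 - 2*T) = -9 + F²/2 - 2*T)
-54*H(1, -12) + 102 = -54*(-9 + (½)*(-12)² - 2*1) + 102 = -54*(-9 + (½)*144 - 2) + 102 = -54*(-9 + 72 - 2) + 102 = -54*61 + 102 = -3294 + 102 = -3192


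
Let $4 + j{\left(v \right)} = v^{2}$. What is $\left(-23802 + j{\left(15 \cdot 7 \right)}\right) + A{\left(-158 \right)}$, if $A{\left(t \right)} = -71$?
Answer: $-12852$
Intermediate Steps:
$j{\left(v \right)} = -4 + v^{2}$
$\left(-23802 + j{\left(15 \cdot 7 \right)}\right) + A{\left(-158 \right)} = \left(-23802 - \left(4 - \left(15 \cdot 7\right)^{2}\right)\right) - 71 = \left(-23802 - \left(4 - 105^{2}\right)\right) - 71 = \left(-23802 + \left(-4 + 11025\right)\right) - 71 = \left(-23802 + 11021\right) - 71 = -12781 - 71 = -12852$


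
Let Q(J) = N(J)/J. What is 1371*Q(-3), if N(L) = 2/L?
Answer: 914/3 ≈ 304.67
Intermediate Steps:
Q(J) = 2/J² (Q(J) = (2/J)/J = 2/J²)
1371*Q(-3) = 1371*(2/(-3)²) = 1371*(2*(⅑)) = 1371*(2/9) = 914/3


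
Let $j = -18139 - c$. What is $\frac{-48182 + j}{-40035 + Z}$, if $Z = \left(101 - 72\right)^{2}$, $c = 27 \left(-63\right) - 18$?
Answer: $\frac{32301}{19597} \approx 1.6483$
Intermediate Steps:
$c = -1719$ ($c = -1701 - 18 = -1719$)
$j = -16420$ ($j = -18139 - -1719 = -18139 + 1719 = -16420$)
$Z = 841$ ($Z = 29^{2} = 841$)
$\frac{-48182 + j}{-40035 + Z} = \frac{-48182 - 16420}{-40035 + 841} = - \frac{64602}{-39194} = \left(-64602\right) \left(- \frac{1}{39194}\right) = \frac{32301}{19597}$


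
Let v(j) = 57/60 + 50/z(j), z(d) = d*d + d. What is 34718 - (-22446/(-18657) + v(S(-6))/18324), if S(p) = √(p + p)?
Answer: 38096938304641/1097363280 + 25*I*√3/714636 ≈ 34717.0 + 6.0592e-5*I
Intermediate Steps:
z(d) = d + d² (z(d) = d² + d = d + d²)
S(p) = √2*√p (S(p) = √(2*p) = √2*√p)
v(j) = 19/20 + 50/(j*(1 + j)) (v(j) = 57/60 + 50/((j*(1 + j))) = 57*(1/60) + 50*(1/(j*(1 + j))) = 19/20 + 50/(j*(1 + j)))
34718 - (-22446/(-18657) + v(S(-6))/18324) = 34718 - (-22446/(-18657) + ((1000 + 19*(√2*√(-6))*(1 + √2*√(-6)))/(20*((√2*√(-6)))*(1 + √2*√(-6))))/18324) = 34718 - (-22446*(-1/18657) + ((1000 + 19*(√2*(I*√6))*(1 + √2*(I*√6)))/(20*((√2*(I*√6)))*(1 + √2*(I*√6))))*(1/18324)) = 34718 - (2494/2073 + ((1000 + 19*(2*I*√3)*(1 + 2*I*√3))/(20*((2*I*√3))*(1 + 2*I*√3)))*(1/18324)) = 34718 - (2494/2073 + ((-I*√3/6)*(1000 + 38*I*√3*(1 + 2*I*√3))/(20*(1 + 2*I*√3)))*(1/18324)) = 34718 - (2494/2073 - I*√3*(1000 + 38*I*√3*(1 + 2*I*√3))/(120*(1 + 2*I*√3))*(1/18324)) = 34718 - (2494/2073 - I*√3*(1000 + 38*I*√3*(1 + 2*I*√3))/(2198880*(1 + 2*I*√3))) = 34718 + (-2494/2073 + I*√3*(1000 + 38*I*√3*(1 + 2*I*√3))/(2198880*(1 + 2*I*√3))) = 71967920/2073 + I*√3*(1000 + 38*I*√3*(1 + 2*I*√3))/(2198880*(1 + 2*I*√3))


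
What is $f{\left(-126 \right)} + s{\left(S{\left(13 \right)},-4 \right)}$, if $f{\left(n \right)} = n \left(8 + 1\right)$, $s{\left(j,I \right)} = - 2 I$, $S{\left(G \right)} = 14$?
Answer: $-1126$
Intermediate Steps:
$f{\left(n \right)} = 9 n$ ($f{\left(n \right)} = n 9 = 9 n$)
$f{\left(-126 \right)} + s{\left(S{\left(13 \right)},-4 \right)} = 9 \left(-126\right) - -8 = -1134 + 8 = -1126$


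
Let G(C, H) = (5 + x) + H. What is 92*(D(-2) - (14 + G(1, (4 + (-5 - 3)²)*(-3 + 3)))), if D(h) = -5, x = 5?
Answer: -2668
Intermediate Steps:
G(C, H) = 10 + H (G(C, H) = (5 + 5) + H = 10 + H)
92*(D(-2) - (14 + G(1, (4 + (-5 - 3)²)*(-3 + 3)))) = 92*(-5 - (14 + (10 + (4 + (-5 - 3)²)*(-3 + 3)))) = 92*(-5 - (14 + (10 + (4 + (-8)²)*0))) = 92*(-5 - (14 + (10 + (4 + 64)*0))) = 92*(-5 - (14 + (10 + 68*0))) = 92*(-5 - (14 + (10 + 0))) = 92*(-5 - (14 + 10)) = 92*(-5 - 1*24) = 92*(-5 - 24) = 92*(-29) = -2668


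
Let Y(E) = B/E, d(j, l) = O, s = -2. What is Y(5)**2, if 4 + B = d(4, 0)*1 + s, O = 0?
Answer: 36/25 ≈ 1.4400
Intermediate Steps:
d(j, l) = 0
B = -6 (B = -4 + (0*1 - 2) = -4 + (0 - 2) = -4 - 2 = -6)
Y(E) = -6/E
Y(5)**2 = (-6/5)**2 = 36/25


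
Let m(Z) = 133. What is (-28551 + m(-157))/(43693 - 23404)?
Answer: -28418/20289 ≈ -1.4007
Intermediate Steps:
(-28551 + m(-157))/(43693 - 23404) = (-28551 + 133)/(43693 - 23404) = -28418/20289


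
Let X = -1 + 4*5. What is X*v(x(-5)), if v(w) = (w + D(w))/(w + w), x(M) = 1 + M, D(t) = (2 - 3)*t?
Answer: 0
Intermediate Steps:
D(t) = -t
v(w) = 0 (v(w) = (w - w)/(w + w) = 0/((2*w)) = 0*(1/(2*w)) = 0)
X = 19 (X = -1 + 20 = 19)
X*v(x(-5)) = 19*0 = 0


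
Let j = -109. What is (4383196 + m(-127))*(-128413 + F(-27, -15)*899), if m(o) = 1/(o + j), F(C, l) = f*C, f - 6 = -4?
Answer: -183052451330545/236 ≈ -7.7565e+11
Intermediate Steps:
f = 2 (f = 6 - 4 = 2)
F(C, l) = 2*C
m(o) = 1/(-109 + o) (m(o) = 1/(o - 109) = 1/(-109 + o))
(4383196 + m(-127))*(-128413 + F(-27, -15)*899) = (4383196 + 1/(-109 - 127))*(-128413 + (2*(-27))*899) = (4383196 + 1/(-236))*(-128413 - 54*899) = (4383196 - 1/236)*(-128413 - 48546) = (1034434255/236)*(-176959) = -183052451330545/236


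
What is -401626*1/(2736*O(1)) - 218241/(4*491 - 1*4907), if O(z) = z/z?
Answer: -10831073/149112 ≈ -72.637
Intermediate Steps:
O(z) = 1
-401626*1/(2736*O(1)) - 218241/(4*491 - 1*4907) = -401626/(-57*1*(-48)) - 218241/(4*491 - 1*4907) = -401626/((-57*(-48))) - 218241/(1964 - 4907) = -401626/2736 - 218241/(-2943) = -401626*1/2736 - 218241*(-1/2943) = -200813/1368 + 8083/109 = -10831073/149112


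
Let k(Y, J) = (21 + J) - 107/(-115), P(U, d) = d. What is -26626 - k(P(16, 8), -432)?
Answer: -3014832/115 ≈ -26216.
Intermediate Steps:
k(Y, J) = 2522/115 + J (k(Y, J) = (21 + J) - 107*(-1/115) = (21 + J) + 107/115 = 2522/115 + J)
-26626 - k(P(16, 8), -432) = -26626 - (2522/115 - 432) = -26626 - 1*(-47158/115) = -26626 + 47158/115 = -3014832/115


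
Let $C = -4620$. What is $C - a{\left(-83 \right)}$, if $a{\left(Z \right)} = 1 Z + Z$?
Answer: $-4454$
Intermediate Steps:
$a{\left(Z \right)} = 2 Z$ ($a{\left(Z \right)} = Z + Z = 2 Z$)
$C - a{\left(-83 \right)} = -4620 - 2 \left(-83\right) = -4620 - -166 = -4620 + 166 = -4454$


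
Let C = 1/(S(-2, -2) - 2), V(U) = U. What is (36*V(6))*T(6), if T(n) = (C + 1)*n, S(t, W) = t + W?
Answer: 1080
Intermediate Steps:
S(t, W) = W + t
C = -⅙ (C = 1/((-2 - 2) - 2) = 1/(-4 - 2) = 1/(-6) = -⅙ ≈ -0.16667)
T(n) = 5*n/6 (T(n) = (-⅙ + 1)*n = 5*n/6)
(36*V(6))*T(6) = (36*6)*((⅚)*6) = 216*5 = 1080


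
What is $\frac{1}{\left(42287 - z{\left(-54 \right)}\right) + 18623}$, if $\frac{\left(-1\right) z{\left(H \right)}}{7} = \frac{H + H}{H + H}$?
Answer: $\frac{1}{60917} \approx 1.6416 \cdot 10^{-5}$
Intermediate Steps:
$z{\left(H \right)} = -7$ ($z{\left(H \right)} = - 7 \frac{H + H}{H + H} = - 7 \frac{2 H}{2 H} = - 7 \cdot 2 H \frac{1}{2 H} = \left(-7\right) 1 = -7$)
$\frac{1}{\left(42287 - z{\left(-54 \right)}\right) + 18623} = \frac{1}{\left(42287 - -7\right) + 18623} = \frac{1}{\left(42287 + 7\right) + 18623} = \frac{1}{42294 + 18623} = \frac{1}{60917}$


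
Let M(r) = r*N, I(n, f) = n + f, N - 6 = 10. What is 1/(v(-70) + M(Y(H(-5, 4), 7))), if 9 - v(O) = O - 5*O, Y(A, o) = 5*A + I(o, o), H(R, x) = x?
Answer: 1/273 ≈ 0.0036630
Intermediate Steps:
N = 16 (N = 6 + 10 = 16)
I(n, f) = f + n
Y(A, o) = 2*o + 5*A (Y(A, o) = 5*A + (o + o) = 5*A + 2*o = 2*o + 5*A)
M(r) = 16*r (M(r) = r*16 = 16*r)
v(O) = 9 + 4*O (v(O) = 9 - (O - 5*O) = 9 - (-4)*O = 9 + 4*O)
1/(v(-70) + M(Y(H(-5, 4), 7))) = 1/((9 + 4*(-70)) + 16*(2*7 + 5*4)) = 1/((9 - 280) + 16*(14 + 20)) = 1/(-271 + 16*34) = 1/(-271 + 544) = 1/273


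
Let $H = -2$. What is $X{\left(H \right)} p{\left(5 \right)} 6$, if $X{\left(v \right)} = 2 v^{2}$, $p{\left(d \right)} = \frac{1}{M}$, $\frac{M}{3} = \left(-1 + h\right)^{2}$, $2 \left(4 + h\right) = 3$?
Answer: $\frac{64}{49} \approx 1.3061$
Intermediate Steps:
$h = - \frac{5}{2}$ ($h = -4 + \frac{1}{2} \cdot 3 = -4 + \frac{3}{2} = - \frac{5}{2} \approx -2.5$)
$M = \frac{147}{4}$ ($M = 3 \left(-1 - \frac{5}{2}\right)^{2} = 3 \left(- \frac{7}{2}\right)^{2} = 3 \cdot \frac{49}{4} = \frac{147}{4} \approx 36.75$)
$p{\left(d \right)} = \frac{4}{147}$ ($p{\left(d \right)} = \frac{1}{\frac{147}{4}} = \frac{4}{147}$)
$X{\left(H \right)} p{\left(5 \right)} 6 = 2 \left(-2\right)^{2} \cdot \frac{4}{147} \cdot 6 = 2 \cdot 4 \cdot \frac{4}{147} \cdot 6 = 8 \cdot \frac{4}{147} \cdot 6 = \frac{32}{147} \cdot 6 = \frac{64}{49}$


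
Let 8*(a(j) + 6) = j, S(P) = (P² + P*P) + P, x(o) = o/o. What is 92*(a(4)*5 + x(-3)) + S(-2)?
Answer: -2432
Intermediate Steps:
x(o) = 1
S(P) = P + 2*P² (S(P) = (P² + P²) + P = 2*P² + P = P + 2*P²)
a(j) = -6 + j/8
92*(a(4)*5 + x(-3)) + S(-2) = 92*((-6 + (⅛)*4)*5 + 1) - 2*(1 + 2*(-2)) = 92*((-6 + ½)*5 + 1) - 2*(1 - 4) = 92*(-11/2*5 + 1) - 2*(-3) = 92*(-55/2 + 1) + 6 = 92*(-53/2) + 6 = -2438 + 6 = -2432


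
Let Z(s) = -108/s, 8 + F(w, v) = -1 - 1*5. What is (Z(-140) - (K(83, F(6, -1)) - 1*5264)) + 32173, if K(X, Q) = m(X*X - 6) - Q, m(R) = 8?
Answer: 1309552/35 ≈ 37416.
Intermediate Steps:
F(w, v) = -14 (F(w, v) = -8 + (-1 - 1*5) = -8 + (-1 - 5) = -8 - 6 = -14)
K(X, Q) = 8 - Q
(Z(-140) - (K(83, F(6, -1)) - 1*5264)) + 32173 = (-108/(-140) - ((8 - 1*(-14)) - 1*5264)) + 32173 = (-108*(-1/140) - ((8 + 14) - 5264)) + 32173 = (27/35 - (22 - 5264)) + 32173 = (27/35 - 1*(-5242)) + 32173 = (27/35 + 5242) + 32173 = 183497/35 + 32173 = 1309552/35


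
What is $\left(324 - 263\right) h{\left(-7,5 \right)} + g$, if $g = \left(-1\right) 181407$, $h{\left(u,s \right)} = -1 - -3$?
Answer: $-181285$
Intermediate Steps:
$h{\left(u,s \right)} = 2$ ($h{\left(u,s \right)} = -1 + 3 = 2$)
$g = -181407$
$\left(324 - 263\right) h{\left(-7,5 \right)} + g = \left(324 - 263\right) 2 - 181407 = 61 \cdot 2 - 181407 = 122 - 181407 = -181285$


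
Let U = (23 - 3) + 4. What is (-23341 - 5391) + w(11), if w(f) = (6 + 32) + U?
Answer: -28670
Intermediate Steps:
U = 24 (U = 20 + 4 = 24)
w(f) = 62 (w(f) = (6 + 32) + 24 = 38 + 24 = 62)
(-23341 - 5391) + w(11) = (-23341 - 5391) + 62 = -28732 + 62 = -28670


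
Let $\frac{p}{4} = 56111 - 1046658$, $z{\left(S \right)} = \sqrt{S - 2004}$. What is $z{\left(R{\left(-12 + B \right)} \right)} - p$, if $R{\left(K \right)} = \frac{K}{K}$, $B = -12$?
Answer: $3962188 + i \sqrt{2003} \approx 3.9622 \cdot 10^{6} + 44.755 i$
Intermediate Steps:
$R{\left(K \right)} = 1$
$z{\left(S \right)} = \sqrt{-2004 + S}$
$p = -3962188$ ($p = 4 \left(56111 - 1046658\right) = 4 \left(-990547\right) = -3962188$)
$z{\left(R{\left(-12 + B \right)} \right)} - p = \sqrt{-2004 + 1} - -3962188 = \sqrt{-2003} + 3962188 = i \sqrt{2003} + 3962188 = 3962188 + i \sqrt{2003}$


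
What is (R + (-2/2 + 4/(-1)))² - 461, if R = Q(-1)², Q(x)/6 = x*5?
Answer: 800564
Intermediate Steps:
Q(x) = 30*x (Q(x) = 6*(x*5) = 6*(5*x) = 30*x)
R = 900 (R = (30*(-1))² = (-30)² = 900)
(R + (-2/2 + 4/(-1)))² - 461 = (900 + (-2/2 + 4/(-1)))² - 461 = (900 + (-2*½ + 4*(-1)))² - 461 = (900 + (-1 - 4))² - 461 = (900 - 5)² - 461 = 895² - 461 = 801025 - 461 = 800564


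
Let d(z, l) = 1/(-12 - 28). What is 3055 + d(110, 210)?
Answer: 122199/40 ≈ 3055.0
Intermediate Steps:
d(z, l) = -1/40 (d(z, l) = 1/(-40) = -1/40)
3055 + d(110, 210) = 3055 - 1/40 = 122199/40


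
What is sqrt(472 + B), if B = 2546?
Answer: sqrt(3018) ≈ 54.936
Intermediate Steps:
sqrt(472 + B) = sqrt(472 + 2546) = sqrt(3018)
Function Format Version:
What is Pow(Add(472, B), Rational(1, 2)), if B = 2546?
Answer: Pow(3018, Rational(1, 2)) ≈ 54.936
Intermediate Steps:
Pow(Add(472, B), Rational(1, 2)) = Pow(Add(472, 2546), Rational(1, 2)) = Pow(3018, Rational(1, 2))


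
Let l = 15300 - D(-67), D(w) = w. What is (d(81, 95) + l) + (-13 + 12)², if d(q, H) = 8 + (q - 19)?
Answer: 15438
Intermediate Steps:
d(q, H) = -11 + q (d(q, H) = 8 + (-19 + q) = -11 + q)
l = 15367 (l = 15300 - 1*(-67) = 15300 + 67 = 15367)
(d(81, 95) + l) + (-13 + 12)² = ((-11 + 81) + 15367) + (-13 + 12)² = (70 + 15367) + (-1)² = 15437 + 1 = 15438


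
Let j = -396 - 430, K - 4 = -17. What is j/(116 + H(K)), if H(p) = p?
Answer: -826/103 ≈ -8.0194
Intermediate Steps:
K = -13 (K = 4 - 17 = -13)
j = -826
j/(116 + H(K)) = -826/(116 - 13) = -826/103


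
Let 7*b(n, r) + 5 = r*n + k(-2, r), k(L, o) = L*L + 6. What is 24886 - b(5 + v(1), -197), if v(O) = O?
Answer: 175379/7 ≈ 25054.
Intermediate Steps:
k(L, o) = 6 + L² (k(L, o) = L² + 6 = 6 + L²)
b(n, r) = 5/7 + n*r/7 (b(n, r) = -5/7 + (r*n + (6 + (-2)²))/7 = -5/7 + (n*r + (6 + 4))/7 = -5/7 + (n*r + 10)/7 = -5/7 + (10 + n*r)/7 = -5/7 + (10/7 + n*r/7) = 5/7 + n*r/7)
24886 - b(5 + v(1), -197) = 24886 - (5/7 + (⅐)*(5 + 1)*(-197)) = 24886 - (5/7 + (⅐)*6*(-197)) = 24886 - (5/7 - 1182/7) = 24886 - 1*(-1177/7) = 24886 + 1177/7 = 175379/7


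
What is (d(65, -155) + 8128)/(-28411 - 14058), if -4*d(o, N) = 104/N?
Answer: -1259866/6582695 ≈ -0.19139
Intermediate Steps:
d(o, N) = -26/N
(d(65, -155) + 8128)/(-28411 - 14058) = (-26/(-155) + 8128)/(-28411 - 14058) = (-26*(-1/155) + 8128)/(-42469) = (26/155 + 8128)*(-1/42469) = (1259866/155)*(-1/42469) = -1259866/6582695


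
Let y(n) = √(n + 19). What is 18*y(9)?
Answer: 36*√7 ≈ 95.247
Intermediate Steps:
y(n) = √(19 + n)
18*y(9) = 18*√(19 + 9) = 18*√28 = 18*(2*√7) = 36*√7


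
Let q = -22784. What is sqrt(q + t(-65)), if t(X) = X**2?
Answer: I*sqrt(18559) ≈ 136.23*I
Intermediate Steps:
sqrt(q + t(-65)) = sqrt(-22784 + (-65)**2) = sqrt(-22784 + 4225) = sqrt(-18559) = I*sqrt(18559)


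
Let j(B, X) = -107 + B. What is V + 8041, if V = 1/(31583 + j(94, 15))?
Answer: 253854371/31570 ≈ 8041.0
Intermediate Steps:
V = 1/31570 (V = 1/(31583 + (-107 + 94)) = 1/(31583 - 13) = 1/31570 ≈ 3.1676e-5)
V + 8041 = 1/31570 + 8041 = 253854371/31570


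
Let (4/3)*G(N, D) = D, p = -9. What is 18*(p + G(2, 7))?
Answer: -135/2 ≈ -67.500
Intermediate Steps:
G(N, D) = 3*D/4
18*(p + G(2, 7)) = 18*(-9 + (3/4)*7) = 18*(-9 + 21/4) = 18*(-15/4) = -135/2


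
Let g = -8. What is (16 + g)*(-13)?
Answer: -104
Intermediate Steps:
(16 + g)*(-13) = (16 - 8)*(-13) = 8*(-13) = -104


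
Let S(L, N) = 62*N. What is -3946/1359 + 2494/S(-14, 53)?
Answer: -4788605/2232837 ≈ -2.1446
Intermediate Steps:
-3946/1359 + 2494/S(-14, 53) = -3946/1359 + 2494/((62*53)) = -3946*1/1359 + 2494/3286 = -3946/1359 + 2494*(1/3286) = -3946/1359 + 1247/1643 = -4788605/2232837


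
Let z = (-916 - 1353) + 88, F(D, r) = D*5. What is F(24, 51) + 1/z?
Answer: 261719/2181 ≈ 120.00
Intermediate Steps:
F(D, r) = 5*D
z = -2181 (z = -2269 + 88 = -2181)
F(24, 51) + 1/z = 5*24 + 1/(-2181) = 120 - 1/2181 = 261719/2181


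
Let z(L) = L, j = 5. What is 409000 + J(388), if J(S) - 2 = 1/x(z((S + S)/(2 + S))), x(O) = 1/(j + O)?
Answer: 79756753/195 ≈ 4.0901e+5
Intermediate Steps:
x(O) = 1/(5 + O)
J(S) = 7 + 2*S/(2 + S) (J(S) = 2 + 1/(1/(5 + (S + S)/(2 + S))) = 2 + 1/(1/(5 + (2*S)/(2 + S))) = 2 + 1/(1/(5 + 2*S/(2 + S))) = 2 + (5 + 2*S/(2 + S)) = 7 + 2*S/(2 + S))
409000 + J(388) = 409000 + (14 + 9*388)/(2 + 388) = 409000 + (14 + 3492)/390 = 409000 + (1/390)*3506 = 409000 + 1753/195 = 79756753/195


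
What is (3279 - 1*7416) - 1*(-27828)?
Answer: 23691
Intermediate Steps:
(3279 - 1*7416) - 1*(-27828) = (3279 - 7416) + 27828 = -4137 + 27828 = 23691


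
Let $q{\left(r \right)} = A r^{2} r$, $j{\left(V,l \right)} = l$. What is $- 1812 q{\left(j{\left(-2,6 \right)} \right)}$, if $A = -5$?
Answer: $1956960$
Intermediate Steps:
$q{\left(r \right)} = - 5 r^{3}$ ($q{\left(r \right)} = - 5 r^{2} r = - 5 r^{3}$)
$- 1812 q{\left(j{\left(-2,6 \right)} \right)} = - 1812 \left(- 5 \cdot 6^{3}\right) = - 1812 \left(\left(-5\right) 216\right) = \left(-1812\right) \left(-1080\right) = 1956960$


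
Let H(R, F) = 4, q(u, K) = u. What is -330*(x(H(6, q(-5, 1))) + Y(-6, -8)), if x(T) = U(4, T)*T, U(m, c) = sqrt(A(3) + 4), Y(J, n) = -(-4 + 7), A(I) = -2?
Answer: 990 - 1320*sqrt(2) ≈ -876.76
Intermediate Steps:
Y(J, n) = -3 (Y(J, n) = -1*3 = -3)
U(m, c) = sqrt(2) (U(m, c) = sqrt(-2 + 4) = sqrt(2))
x(T) = T*sqrt(2) (x(T) = sqrt(2)*T = T*sqrt(2))
-330*(x(H(6, q(-5, 1))) + Y(-6, -8)) = -330*(4*sqrt(2) - 3) = -330*(-3 + 4*sqrt(2)) = 990 - 1320*sqrt(2)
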